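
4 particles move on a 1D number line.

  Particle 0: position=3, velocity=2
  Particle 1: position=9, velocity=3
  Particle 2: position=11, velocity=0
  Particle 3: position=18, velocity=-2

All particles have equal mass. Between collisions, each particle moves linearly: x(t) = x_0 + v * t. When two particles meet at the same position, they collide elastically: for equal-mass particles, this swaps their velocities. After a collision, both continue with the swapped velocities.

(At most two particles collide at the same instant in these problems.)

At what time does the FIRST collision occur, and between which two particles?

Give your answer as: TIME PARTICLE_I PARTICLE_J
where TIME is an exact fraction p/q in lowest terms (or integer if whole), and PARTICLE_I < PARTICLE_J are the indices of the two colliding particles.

Answer: 2/3 1 2

Derivation:
Pair (0,1): pos 3,9 vel 2,3 -> not approaching (rel speed -1 <= 0)
Pair (1,2): pos 9,11 vel 3,0 -> gap=2, closing at 3/unit, collide at t=2/3
Pair (2,3): pos 11,18 vel 0,-2 -> gap=7, closing at 2/unit, collide at t=7/2
Earliest collision: t=2/3 between 1 and 2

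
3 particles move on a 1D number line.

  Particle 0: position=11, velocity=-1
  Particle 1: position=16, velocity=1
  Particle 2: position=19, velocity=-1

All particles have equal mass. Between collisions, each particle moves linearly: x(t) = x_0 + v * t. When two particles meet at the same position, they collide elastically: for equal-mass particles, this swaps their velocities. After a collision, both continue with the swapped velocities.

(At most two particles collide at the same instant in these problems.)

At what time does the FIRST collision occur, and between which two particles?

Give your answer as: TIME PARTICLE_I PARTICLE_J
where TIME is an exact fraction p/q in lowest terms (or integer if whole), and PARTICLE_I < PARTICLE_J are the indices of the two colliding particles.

Answer: 3/2 1 2

Derivation:
Pair (0,1): pos 11,16 vel -1,1 -> not approaching (rel speed -2 <= 0)
Pair (1,2): pos 16,19 vel 1,-1 -> gap=3, closing at 2/unit, collide at t=3/2
Earliest collision: t=3/2 between 1 and 2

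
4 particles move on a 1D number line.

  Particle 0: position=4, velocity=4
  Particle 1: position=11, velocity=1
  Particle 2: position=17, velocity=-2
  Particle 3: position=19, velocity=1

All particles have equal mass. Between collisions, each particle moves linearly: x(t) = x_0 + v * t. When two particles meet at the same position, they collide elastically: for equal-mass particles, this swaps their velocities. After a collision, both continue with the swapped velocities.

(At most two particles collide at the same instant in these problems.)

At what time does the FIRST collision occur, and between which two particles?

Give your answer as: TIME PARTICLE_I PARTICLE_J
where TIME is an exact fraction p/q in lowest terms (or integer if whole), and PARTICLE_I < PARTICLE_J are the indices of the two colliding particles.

Answer: 2 1 2

Derivation:
Pair (0,1): pos 4,11 vel 4,1 -> gap=7, closing at 3/unit, collide at t=7/3
Pair (1,2): pos 11,17 vel 1,-2 -> gap=6, closing at 3/unit, collide at t=2
Pair (2,3): pos 17,19 vel -2,1 -> not approaching (rel speed -3 <= 0)
Earliest collision: t=2 between 1 and 2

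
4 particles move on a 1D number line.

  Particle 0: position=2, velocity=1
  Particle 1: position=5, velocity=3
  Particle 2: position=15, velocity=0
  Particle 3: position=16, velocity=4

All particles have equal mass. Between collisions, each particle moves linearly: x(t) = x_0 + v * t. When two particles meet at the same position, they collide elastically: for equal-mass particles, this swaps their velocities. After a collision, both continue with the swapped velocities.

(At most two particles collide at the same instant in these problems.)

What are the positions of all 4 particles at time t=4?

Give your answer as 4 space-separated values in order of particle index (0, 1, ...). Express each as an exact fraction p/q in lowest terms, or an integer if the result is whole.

Collision at t=10/3: particles 1 and 2 swap velocities; positions: p0=16/3 p1=15 p2=15 p3=88/3; velocities now: v0=1 v1=0 v2=3 v3=4
Advance to t=4 (no further collisions before then); velocities: v0=1 v1=0 v2=3 v3=4; positions = 6 15 17 32

Answer: 6 15 17 32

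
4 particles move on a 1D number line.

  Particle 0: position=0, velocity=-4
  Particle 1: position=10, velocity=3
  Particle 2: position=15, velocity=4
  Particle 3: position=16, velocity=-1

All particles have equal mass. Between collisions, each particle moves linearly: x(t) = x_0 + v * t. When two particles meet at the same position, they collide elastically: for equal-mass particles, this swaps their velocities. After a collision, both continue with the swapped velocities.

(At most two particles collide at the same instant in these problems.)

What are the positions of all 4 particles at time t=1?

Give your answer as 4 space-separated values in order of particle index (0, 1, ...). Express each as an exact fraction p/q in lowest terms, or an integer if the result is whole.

Collision at t=1/5: particles 2 and 3 swap velocities; positions: p0=-4/5 p1=53/5 p2=79/5 p3=79/5; velocities now: v0=-4 v1=3 v2=-1 v3=4
Advance to t=1 (no further collisions before then); velocities: v0=-4 v1=3 v2=-1 v3=4; positions = -4 13 15 19

Answer: -4 13 15 19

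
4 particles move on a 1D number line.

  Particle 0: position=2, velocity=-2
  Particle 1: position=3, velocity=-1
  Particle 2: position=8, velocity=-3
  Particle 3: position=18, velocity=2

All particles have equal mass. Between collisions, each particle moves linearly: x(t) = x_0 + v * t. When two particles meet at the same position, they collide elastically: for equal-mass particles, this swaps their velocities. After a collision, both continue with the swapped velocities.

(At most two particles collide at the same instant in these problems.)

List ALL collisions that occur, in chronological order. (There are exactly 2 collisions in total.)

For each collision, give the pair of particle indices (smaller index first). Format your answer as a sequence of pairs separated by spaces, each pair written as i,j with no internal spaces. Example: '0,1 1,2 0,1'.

Collision at t=5/2: particles 1 and 2 swap velocities; positions: p0=-3 p1=1/2 p2=1/2 p3=23; velocities now: v0=-2 v1=-3 v2=-1 v3=2
Collision at t=6: particles 0 and 1 swap velocities; positions: p0=-10 p1=-10 p2=-3 p3=30; velocities now: v0=-3 v1=-2 v2=-1 v3=2

Answer: 1,2 0,1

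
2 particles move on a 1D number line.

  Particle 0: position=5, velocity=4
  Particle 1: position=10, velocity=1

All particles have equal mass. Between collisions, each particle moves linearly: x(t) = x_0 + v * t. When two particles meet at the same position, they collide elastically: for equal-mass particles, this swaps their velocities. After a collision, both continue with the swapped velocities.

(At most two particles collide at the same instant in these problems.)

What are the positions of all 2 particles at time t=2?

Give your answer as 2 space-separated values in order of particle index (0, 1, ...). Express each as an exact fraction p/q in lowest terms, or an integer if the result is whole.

Answer: 12 13

Derivation:
Collision at t=5/3: particles 0 and 1 swap velocities; positions: p0=35/3 p1=35/3; velocities now: v0=1 v1=4
Advance to t=2 (no further collisions before then); velocities: v0=1 v1=4; positions = 12 13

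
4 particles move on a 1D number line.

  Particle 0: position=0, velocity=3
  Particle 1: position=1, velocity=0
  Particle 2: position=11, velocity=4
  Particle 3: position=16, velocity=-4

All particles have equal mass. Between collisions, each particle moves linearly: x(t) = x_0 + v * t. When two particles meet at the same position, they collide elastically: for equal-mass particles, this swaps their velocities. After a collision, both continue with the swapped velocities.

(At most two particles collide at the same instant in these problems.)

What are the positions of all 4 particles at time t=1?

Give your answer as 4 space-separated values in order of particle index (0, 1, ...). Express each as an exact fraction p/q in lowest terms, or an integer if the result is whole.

Answer: 1 3 12 15

Derivation:
Collision at t=1/3: particles 0 and 1 swap velocities; positions: p0=1 p1=1 p2=37/3 p3=44/3; velocities now: v0=0 v1=3 v2=4 v3=-4
Collision at t=5/8: particles 2 and 3 swap velocities; positions: p0=1 p1=15/8 p2=27/2 p3=27/2; velocities now: v0=0 v1=3 v2=-4 v3=4
Advance to t=1 (no further collisions before then); velocities: v0=0 v1=3 v2=-4 v3=4; positions = 1 3 12 15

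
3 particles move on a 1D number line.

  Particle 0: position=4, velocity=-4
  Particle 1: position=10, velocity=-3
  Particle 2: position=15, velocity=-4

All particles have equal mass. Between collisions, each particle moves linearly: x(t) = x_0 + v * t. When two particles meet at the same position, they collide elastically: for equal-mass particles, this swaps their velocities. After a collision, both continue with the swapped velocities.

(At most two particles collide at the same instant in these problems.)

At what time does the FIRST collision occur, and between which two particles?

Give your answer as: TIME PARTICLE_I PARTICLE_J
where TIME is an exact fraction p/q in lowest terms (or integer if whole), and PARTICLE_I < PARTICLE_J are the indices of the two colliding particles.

Answer: 5 1 2

Derivation:
Pair (0,1): pos 4,10 vel -4,-3 -> not approaching (rel speed -1 <= 0)
Pair (1,2): pos 10,15 vel -3,-4 -> gap=5, closing at 1/unit, collide at t=5
Earliest collision: t=5 between 1 and 2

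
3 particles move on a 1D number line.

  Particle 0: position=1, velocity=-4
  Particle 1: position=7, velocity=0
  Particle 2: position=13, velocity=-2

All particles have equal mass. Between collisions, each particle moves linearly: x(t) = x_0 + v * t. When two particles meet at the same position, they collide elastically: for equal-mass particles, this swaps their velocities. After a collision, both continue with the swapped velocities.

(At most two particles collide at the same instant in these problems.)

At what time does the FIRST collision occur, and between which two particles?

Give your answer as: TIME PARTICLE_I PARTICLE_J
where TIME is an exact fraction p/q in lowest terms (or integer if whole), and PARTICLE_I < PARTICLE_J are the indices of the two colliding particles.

Answer: 3 1 2

Derivation:
Pair (0,1): pos 1,7 vel -4,0 -> not approaching (rel speed -4 <= 0)
Pair (1,2): pos 7,13 vel 0,-2 -> gap=6, closing at 2/unit, collide at t=3
Earliest collision: t=3 between 1 and 2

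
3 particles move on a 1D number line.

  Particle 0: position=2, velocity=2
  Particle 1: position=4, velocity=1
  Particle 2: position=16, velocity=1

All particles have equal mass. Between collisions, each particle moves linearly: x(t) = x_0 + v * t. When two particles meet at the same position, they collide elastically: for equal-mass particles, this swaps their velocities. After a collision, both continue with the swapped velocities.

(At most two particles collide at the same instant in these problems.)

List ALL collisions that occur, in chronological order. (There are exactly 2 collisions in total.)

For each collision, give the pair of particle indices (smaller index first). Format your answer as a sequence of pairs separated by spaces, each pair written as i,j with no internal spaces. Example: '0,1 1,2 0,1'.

Collision at t=2: particles 0 and 1 swap velocities; positions: p0=6 p1=6 p2=18; velocities now: v0=1 v1=2 v2=1
Collision at t=14: particles 1 and 2 swap velocities; positions: p0=18 p1=30 p2=30; velocities now: v0=1 v1=1 v2=2

Answer: 0,1 1,2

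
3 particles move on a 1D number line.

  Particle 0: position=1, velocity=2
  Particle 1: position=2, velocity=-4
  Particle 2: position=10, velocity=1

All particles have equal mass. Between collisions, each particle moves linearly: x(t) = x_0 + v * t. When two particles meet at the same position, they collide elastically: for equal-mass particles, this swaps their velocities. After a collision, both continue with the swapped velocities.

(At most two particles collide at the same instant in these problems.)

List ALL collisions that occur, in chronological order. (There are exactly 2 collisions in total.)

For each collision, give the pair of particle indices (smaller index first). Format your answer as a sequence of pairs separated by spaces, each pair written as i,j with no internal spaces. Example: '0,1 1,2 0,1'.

Answer: 0,1 1,2

Derivation:
Collision at t=1/6: particles 0 and 1 swap velocities; positions: p0=4/3 p1=4/3 p2=61/6; velocities now: v0=-4 v1=2 v2=1
Collision at t=9: particles 1 and 2 swap velocities; positions: p0=-34 p1=19 p2=19; velocities now: v0=-4 v1=1 v2=2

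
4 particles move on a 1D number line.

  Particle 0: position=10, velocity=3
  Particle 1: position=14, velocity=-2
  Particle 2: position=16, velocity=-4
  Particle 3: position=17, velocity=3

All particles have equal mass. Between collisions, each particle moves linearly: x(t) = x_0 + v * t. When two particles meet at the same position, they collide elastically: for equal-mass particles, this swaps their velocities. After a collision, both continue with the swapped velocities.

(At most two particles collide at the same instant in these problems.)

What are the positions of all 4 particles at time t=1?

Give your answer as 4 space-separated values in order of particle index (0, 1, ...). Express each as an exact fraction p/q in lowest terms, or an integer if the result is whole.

Answer: 12 12 13 20

Derivation:
Collision at t=4/5: particles 0 and 1 swap velocities; positions: p0=62/5 p1=62/5 p2=64/5 p3=97/5; velocities now: v0=-2 v1=3 v2=-4 v3=3
Collision at t=6/7: particles 1 and 2 swap velocities; positions: p0=86/7 p1=88/7 p2=88/7 p3=137/7; velocities now: v0=-2 v1=-4 v2=3 v3=3
Collision at t=1: particles 0 and 1 swap velocities; positions: p0=12 p1=12 p2=13 p3=20; velocities now: v0=-4 v1=-2 v2=3 v3=3
Advance to t=1 (no further collisions before then); velocities: v0=-4 v1=-2 v2=3 v3=3; positions = 12 12 13 20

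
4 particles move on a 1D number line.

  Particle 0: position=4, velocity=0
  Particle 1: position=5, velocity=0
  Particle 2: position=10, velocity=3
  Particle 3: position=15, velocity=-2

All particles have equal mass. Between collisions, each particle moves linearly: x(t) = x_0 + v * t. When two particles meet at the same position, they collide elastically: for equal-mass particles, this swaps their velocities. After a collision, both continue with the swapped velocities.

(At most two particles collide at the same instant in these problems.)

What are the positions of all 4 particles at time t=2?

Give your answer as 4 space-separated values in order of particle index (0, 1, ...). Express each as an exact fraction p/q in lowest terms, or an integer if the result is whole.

Answer: 4 5 11 16

Derivation:
Collision at t=1: particles 2 and 3 swap velocities; positions: p0=4 p1=5 p2=13 p3=13; velocities now: v0=0 v1=0 v2=-2 v3=3
Advance to t=2 (no further collisions before then); velocities: v0=0 v1=0 v2=-2 v3=3; positions = 4 5 11 16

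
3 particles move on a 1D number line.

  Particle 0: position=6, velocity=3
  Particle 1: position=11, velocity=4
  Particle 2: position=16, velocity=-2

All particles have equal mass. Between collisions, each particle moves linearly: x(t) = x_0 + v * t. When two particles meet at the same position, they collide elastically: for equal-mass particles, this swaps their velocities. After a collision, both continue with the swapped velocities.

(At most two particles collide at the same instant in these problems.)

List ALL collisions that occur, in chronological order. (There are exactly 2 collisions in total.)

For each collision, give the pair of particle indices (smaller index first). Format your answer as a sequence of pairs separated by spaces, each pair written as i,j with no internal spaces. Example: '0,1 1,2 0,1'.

Answer: 1,2 0,1

Derivation:
Collision at t=5/6: particles 1 and 2 swap velocities; positions: p0=17/2 p1=43/3 p2=43/3; velocities now: v0=3 v1=-2 v2=4
Collision at t=2: particles 0 and 1 swap velocities; positions: p0=12 p1=12 p2=19; velocities now: v0=-2 v1=3 v2=4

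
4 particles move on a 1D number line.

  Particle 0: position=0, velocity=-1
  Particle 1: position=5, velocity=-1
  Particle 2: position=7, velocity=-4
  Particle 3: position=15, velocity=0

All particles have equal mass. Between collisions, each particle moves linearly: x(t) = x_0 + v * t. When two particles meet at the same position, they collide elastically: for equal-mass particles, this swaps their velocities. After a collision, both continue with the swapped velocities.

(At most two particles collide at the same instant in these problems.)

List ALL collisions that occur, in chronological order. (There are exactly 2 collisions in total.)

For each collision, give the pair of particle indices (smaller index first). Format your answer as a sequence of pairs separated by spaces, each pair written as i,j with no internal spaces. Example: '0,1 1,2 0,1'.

Collision at t=2/3: particles 1 and 2 swap velocities; positions: p0=-2/3 p1=13/3 p2=13/3 p3=15; velocities now: v0=-1 v1=-4 v2=-1 v3=0
Collision at t=7/3: particles 0 and 1 swap velocities; positions: p0=-7/3 p1=-7/3 p2=8/3 p3=15; velocities now: v0=-4 v1=-1 v2=-1 v3=0

Answer: 1,2 0,1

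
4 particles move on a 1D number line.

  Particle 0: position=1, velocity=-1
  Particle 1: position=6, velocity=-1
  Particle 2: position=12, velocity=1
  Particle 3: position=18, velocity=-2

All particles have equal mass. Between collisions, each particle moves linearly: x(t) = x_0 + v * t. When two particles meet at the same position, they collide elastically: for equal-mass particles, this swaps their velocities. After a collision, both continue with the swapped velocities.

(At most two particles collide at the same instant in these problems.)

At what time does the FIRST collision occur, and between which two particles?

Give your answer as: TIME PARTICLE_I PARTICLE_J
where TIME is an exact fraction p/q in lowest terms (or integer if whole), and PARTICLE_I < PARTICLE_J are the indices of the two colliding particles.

Answer: 2 2 3

Derivation:
Pair (0,1): pos 1,6 vel -1,-1 -> not approaching (rel speed 0 <= 0)
Pair (1,2): pos 6,12 vel -1,1 -> not approaching (rel speed -2 <= 0)
Pair (2,3): pos 12,18 vel 1,-2 -> gap=6, closing at 3/unit, collide at t=2
Earliest collision: t=2 between 2 and 3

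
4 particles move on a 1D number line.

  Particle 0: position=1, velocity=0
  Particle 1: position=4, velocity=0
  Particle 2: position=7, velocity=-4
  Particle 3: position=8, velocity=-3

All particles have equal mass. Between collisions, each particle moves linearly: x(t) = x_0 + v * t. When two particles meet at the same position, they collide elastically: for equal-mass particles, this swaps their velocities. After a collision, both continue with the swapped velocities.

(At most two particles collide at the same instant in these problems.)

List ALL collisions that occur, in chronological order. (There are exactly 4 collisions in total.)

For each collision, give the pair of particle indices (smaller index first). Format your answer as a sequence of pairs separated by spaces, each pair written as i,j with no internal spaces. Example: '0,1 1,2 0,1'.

Answer: 1,2 2,3 0,1 1,2

Derivation:
Collision at t=3/4: particles 1 and 2 swap velocities; positions: p0=1 p1=4 p2=4 p3=23/4; velocities now: v0=0 v1=-4 v2=0 v3=-3
Collision at t=4/3: particles 2 and 3 swap velocities; positions: p0=1 p1=5/3 p2=4 p3=4; velocities now: v0=0 v1=-4 v2=-3 v3=0
Collision at t=3/2: particles 0 and 1 swap velocities; positions: p0=1 p1=1 p2=7/2 p3=4; velocities now: v0=-4 v1=0 v2=-3 v3=0
Collision at t=7/3: particles 1 and 2 swap velocities; positions: p0=-7/3 p1=1 p2=1 p3=4; velocities now: v0=-4 v1=-3 v2=0 v3=0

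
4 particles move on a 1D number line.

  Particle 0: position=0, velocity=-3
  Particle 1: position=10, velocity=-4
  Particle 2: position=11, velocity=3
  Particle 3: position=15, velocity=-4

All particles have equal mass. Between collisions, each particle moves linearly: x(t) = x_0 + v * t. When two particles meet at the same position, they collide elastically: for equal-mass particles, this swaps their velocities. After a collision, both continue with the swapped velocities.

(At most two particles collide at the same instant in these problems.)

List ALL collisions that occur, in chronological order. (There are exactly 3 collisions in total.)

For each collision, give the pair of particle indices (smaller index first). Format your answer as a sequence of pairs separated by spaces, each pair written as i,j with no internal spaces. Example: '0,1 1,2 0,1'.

Answer: 2,3 0,1 1,2

Derivation:
Collision at t=4/7: particles 2 and 3 swap velocities; positions: p0=-12/7 p1=54/7 p2=89/7 p3=89/7; velocities now: v0=-3 v1=-4 v2=-4 v3=3
Collision at t=10: particles 0 and 1 swap velocities; positions: p0=-30 p1=-30 p2=-25 p3=41; velocities now: v0=-4 v1=-3 v2=-4 v3=3
Collision at t=15: particles 1 and 2 swap velocities; positions: p0=-50 p1=-45 p2=-45 p3=56; velocities now: v0=-4 v1=-4 v2=-3 v3=3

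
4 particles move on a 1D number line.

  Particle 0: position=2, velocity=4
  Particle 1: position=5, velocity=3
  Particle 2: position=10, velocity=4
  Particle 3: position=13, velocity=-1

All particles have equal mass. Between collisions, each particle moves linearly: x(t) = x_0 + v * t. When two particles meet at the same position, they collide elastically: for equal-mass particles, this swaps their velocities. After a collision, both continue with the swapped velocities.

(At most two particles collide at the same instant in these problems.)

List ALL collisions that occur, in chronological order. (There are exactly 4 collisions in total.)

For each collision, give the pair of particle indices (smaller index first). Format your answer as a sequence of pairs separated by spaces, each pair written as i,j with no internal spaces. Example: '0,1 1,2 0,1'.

Collision at t=3/5: particles 2 and 3 swap velocities; positions: p0=22/5 p1=34/5 p2=62/5 p3=62/5; velocities now: v0=4 v1=3 v2=-1 v3=4
Collision at t=2: particles 1 and 2 swap velocities; positions: p0=10 p1=11 p2=11 p3=18; velocities now: v0=4 v1=-1 v2=3 v3=4
Collision at t=11/5: particles 0 and 1 swap velocities; positions: p0=54/5 p1=54/5 p2=58/5 p3=94/5; velocities now: v0=-1 v1=4 v2=3 v3=4
Collision at t=3: particles 1 and 2 swap velocities; positions: p0=10 p1=14 p2=14 p3=22; velocities now: v0=-1 v1=3 v2=4 v3=4

Answer: 2,3 1,2 0,1 1,2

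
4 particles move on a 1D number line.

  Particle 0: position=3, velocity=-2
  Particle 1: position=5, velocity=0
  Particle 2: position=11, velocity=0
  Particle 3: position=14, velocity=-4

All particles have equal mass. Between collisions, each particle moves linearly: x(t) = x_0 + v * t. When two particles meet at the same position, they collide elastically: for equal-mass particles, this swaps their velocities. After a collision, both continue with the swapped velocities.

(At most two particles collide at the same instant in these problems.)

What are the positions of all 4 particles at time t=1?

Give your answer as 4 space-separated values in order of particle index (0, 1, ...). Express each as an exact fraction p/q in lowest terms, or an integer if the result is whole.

Collision at t=3/4: particles 2 and 3 swap velocities; positions: p0=3/2 p1=5 p2=11 p3=11; velocities now: v0=-2 v1=0 v2=-4 v3=0
Advance to t=1 (no further collisions before then); velocities: v0=-2 v1=0 v2=-4 v3=0; positions = 1 5 10 11

Answer: 1 5 10 11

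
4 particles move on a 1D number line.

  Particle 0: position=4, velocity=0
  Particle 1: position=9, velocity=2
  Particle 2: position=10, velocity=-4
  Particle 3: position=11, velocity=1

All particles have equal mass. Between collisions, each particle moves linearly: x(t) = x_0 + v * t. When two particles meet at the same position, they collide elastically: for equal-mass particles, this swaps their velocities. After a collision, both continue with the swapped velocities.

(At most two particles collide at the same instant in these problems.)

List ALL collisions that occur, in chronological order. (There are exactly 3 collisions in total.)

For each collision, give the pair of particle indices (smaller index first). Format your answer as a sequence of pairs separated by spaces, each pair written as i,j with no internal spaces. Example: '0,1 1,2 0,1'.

Collision at t=1/6: particles 1 and 2 swap velocities; positions: p0=4 p1=28/3 p2=28/3 p3=67/6; velocities now: v0=0 v1=-4 v2=2 v3=1
Collision at t=3/2: particles 0 and 1 swap velocities; positions: p0=4 p1=4 p2=12 p3=25/2; velocities now: v0=-4 v1=0 v2=2 v3=1
Collision at t=2: particles 2 and 3 swap velocities; positions: p0=2 p1=4 p2=13 p3=13; velocities now: v0=-4 v1=0 v2=1 v3=2

Answer: 1,2 0,1 2,3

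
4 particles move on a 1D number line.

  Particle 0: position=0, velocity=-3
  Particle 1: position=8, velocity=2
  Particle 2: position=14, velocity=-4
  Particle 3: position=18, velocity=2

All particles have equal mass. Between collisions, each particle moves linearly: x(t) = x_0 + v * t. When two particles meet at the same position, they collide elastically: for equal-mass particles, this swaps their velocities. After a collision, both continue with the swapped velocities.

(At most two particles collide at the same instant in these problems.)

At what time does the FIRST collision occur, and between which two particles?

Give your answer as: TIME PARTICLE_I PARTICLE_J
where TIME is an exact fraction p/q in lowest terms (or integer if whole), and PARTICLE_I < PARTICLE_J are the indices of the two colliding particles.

Pair (0,1): pos 0,8 vel -3,2 -> not approaching (rel speed -5 <= 0)
Pair (1,2): pos 8,14 vel 2,-4 -> gap=6, closing at 6/unit, collide at t=1
Pair (2,3): pos 14,18 vel -4,2 -> not approaching (rel speed -6 <= 0)
Earliest collision: t=1 between 1 and 2

Answer: 1 1 2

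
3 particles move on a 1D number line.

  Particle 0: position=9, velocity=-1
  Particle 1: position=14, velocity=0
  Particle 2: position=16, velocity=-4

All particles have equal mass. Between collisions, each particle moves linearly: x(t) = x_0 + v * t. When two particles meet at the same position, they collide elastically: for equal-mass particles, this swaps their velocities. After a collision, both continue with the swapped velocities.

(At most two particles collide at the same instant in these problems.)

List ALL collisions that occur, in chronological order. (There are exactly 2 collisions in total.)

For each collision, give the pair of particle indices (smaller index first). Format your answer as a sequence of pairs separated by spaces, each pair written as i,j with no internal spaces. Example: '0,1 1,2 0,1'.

Collision at t=1/2: particles 1 and 2 swap velocities; positions: p0=17/2 p1=14 p2=14; velocities now: v0=-1 v1=-4 v2=0
Collision at t=7/3: particles 0 and 1 swap velocities; positions: p0=20/3 p1=20/3 p2=14; velocities now: v0=-4 v1=-1 v2=0

Answer: 1,2 0,1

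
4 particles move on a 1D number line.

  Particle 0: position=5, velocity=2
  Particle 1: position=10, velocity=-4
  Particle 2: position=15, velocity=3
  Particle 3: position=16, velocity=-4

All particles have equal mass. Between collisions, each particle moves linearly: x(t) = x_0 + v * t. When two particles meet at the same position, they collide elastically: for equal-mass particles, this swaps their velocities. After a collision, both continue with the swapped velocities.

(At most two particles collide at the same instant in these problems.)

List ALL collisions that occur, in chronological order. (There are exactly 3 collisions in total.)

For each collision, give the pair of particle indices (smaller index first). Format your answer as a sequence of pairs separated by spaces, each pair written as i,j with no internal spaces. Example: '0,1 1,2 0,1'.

Collision at t=1/7: particles 2 and 3 swap velocities; positions: p0=37/7 p1=66/7 p2=108/7 p3=108/7; velocities now: v0=2 v1=-4 v2=-4 v3=3
Collision at t=5/6: particles 0 and 1 swap velocities; positions: p0=20/3 p1=20/3 p2=38/3 p3=35/2; velocities now: v0=-4 v1=2 v2=-4 v3=3
Collision at t=11/6: particles 1 and 2 swap velocities; positions: p0=8/3 p1=26/3 p2=26/3 p3=41/2; velocities now: v0=-4 v1=-4 v2=2 v3=3

Answer: 2,3 0,1 1,2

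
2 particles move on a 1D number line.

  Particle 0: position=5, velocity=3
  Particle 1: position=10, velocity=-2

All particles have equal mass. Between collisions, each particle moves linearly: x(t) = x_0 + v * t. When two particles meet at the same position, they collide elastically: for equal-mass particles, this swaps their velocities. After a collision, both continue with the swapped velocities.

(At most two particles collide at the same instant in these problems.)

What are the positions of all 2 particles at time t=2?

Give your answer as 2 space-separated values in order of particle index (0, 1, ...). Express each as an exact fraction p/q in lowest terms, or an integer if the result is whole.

Collision at t=1: particles 0 and 1 swap velocities; positions: p0=8 p1=8; velocities now: v0=-2 v1=3
Advance to t=2 (no further collisions before then); velocities: v0=-2 v1=3; positions = 6 11

Answer: 6 11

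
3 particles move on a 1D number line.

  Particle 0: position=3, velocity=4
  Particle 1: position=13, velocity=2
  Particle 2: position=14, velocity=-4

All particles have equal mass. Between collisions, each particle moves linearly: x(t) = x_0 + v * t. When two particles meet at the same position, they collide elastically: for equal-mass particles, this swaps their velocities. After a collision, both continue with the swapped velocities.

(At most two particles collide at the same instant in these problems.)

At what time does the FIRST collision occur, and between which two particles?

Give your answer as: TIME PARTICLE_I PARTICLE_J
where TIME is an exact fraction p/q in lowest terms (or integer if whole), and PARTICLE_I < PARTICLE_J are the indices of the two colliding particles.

Answer: 1/6 1 2

Derivation:
Pair (0,1): pos 3,13 vel 4,2 -> gap=10, closing at 2/unit, collide at t=5
Pair (1,2): pos 13,14 vel 2,-4 -> gap=1, closing at 6/unit, collide at t=1/6
Earliest collision: t=1/6 between 1 and 2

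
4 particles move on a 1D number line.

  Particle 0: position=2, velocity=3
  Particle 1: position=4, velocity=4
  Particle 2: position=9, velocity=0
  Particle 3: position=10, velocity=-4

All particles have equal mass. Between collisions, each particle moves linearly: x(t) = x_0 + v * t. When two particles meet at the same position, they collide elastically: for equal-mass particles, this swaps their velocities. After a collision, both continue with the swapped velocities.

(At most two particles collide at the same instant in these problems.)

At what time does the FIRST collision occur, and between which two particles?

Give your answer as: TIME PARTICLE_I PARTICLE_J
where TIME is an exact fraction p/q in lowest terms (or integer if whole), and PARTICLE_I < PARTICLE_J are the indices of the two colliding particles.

Pair (0,1): pos 2,4 vel 3,4 -> not approaching (rel speed -1 <= 0)
Pair (1,2): pos 4,9 vel 4,0 -> gap=5, closing at 4/unit, collide at t=5/4
Pair (2,3): pos 9,10 vel 0,-4 -> gap=1, closing at 4/unit, collide at t=1/4
Earliest collision: t=1/4 between 2 and 3

Answer: 1/4 2 3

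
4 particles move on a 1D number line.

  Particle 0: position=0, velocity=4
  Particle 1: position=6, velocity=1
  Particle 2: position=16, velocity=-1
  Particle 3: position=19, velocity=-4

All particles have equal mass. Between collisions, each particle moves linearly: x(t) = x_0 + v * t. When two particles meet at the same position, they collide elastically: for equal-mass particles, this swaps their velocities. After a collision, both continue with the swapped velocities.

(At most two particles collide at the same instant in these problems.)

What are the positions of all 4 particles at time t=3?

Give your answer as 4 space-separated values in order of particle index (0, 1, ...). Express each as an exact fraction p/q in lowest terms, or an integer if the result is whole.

Collision at t=1: particles 2 and 3 swap velocities; positions: p0=4 p1=7 p2=15 p3=15; velocities now: v0=4 v1=1 v2=-4 v3=-1
Collision at t=2: particles 0 and 1 swap velocities; positions: p0=8 p1=8 p2=11 p3=14; velocities now: v0=1 v1=4 v2=-4 v3=-1
Collision at t=19/8: particles 1 and 2 swap velocities; positions: p0=67/8 p1=19/2 p2=19/2 p3=109/8; velocities now: v0=1 v1=-4 v2=4 v3=-1
Collision at t=13/5: particles 0 and 1 swap velocities; positions: p0=43/5 p1=43/5 p2=52/5 p3=67/5; velocities now: v0=-4 v1=1 v2=4 v3=-1
Advance to t=3 (no further collisions before then); velocities: v0=-4 v1=1 v2=4 v3=-1; positions = 7 9 12 13

Answer: 7 9 12 13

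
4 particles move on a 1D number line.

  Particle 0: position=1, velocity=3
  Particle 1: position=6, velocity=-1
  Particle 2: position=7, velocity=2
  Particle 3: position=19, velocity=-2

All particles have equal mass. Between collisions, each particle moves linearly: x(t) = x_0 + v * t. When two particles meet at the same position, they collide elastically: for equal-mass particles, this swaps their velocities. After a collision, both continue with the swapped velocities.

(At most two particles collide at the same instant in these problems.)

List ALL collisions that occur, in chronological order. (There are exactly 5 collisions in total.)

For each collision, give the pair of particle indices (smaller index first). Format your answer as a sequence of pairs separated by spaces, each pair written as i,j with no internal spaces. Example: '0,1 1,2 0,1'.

Answer: 0,1 2,3 1,2 2,3 0,1

Derivation:
Collision at t=5/4: particles 0 and 1 swap velocities; positions: p0=19/4 p1=19/4 p2=19/2 p3=33/2; velocities now: v0=-1 v1=3 v2=2 v3=-2
Collision at t=3: particles 2 and 3 swap velocities; positions: p0=3 p1=10 p2=13 p3=13; velocities now: v0=-1 v1=3 v2=-2 v3=2
Collision at t=18/5: particles 1 and 2 swap velocities; positions: p0=12/5 p1=59/5 p2=59/5 p3=71/5; velocities now: v0=-1 v1=-2 v2=3 v3=2
Collision at t=6: particles 2 and 3 swap velocities; positions: p0=0 p1=7 p2=19 p3=19; velocities now: v0=-1 v1=-2 v2=2 v3=3
Collision at t=13: particles 0 and 1 swap velocities; positions: p0=-7 p1=-7 p2=33 p3=40; velocities now: v0=-2 v1=-1 v2=2 v3=3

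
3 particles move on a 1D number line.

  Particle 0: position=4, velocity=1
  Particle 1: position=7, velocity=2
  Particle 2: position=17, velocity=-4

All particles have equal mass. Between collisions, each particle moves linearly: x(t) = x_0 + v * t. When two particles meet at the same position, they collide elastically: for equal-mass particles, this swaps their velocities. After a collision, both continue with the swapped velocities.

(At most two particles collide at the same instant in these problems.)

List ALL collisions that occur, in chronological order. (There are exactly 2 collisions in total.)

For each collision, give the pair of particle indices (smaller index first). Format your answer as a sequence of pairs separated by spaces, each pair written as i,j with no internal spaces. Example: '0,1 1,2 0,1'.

Collision at t=5/3: particles 1 and 2 swap velocities; positions: p0=17/3 p1=31/3 p2=31/3; velocities now: v0=1 v1=-4 v2=2
Collision at t=13/5: particles 0 and 1 swap velocities; positions: p0=33/5 p1=33/5 p2=61/5; velocities now: v0=-4 v1=1 v2=2

Answer: 1,2 0,1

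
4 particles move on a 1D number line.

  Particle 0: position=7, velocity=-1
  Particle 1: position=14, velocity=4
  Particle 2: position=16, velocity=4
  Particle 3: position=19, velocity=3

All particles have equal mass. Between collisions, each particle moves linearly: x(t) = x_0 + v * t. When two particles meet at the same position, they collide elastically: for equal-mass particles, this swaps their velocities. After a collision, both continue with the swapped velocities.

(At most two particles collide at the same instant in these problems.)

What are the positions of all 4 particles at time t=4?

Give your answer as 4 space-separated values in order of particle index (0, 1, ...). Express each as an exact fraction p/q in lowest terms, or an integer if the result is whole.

Collision at t=3: particles 2 and 3 swap velocities; positions: p0=4 p1=26 p2=28 p3=28; velocities now: v0=-1 v1=4 v2=3 v3=4
Advance to t=4 (no further collisions before then); velocities: v0=-1 v1=4 v2=3 v3=4; positions = 3 30 31 32

Answer: 3 30 31 32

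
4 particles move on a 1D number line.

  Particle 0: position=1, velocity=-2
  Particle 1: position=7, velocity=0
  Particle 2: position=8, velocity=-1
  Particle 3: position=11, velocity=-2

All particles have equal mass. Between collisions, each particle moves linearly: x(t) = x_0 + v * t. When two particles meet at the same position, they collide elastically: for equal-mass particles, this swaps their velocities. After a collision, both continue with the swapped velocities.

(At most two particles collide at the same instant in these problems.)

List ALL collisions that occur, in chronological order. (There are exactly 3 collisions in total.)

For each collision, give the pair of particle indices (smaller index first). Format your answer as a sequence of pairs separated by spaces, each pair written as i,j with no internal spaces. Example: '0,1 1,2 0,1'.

Answer: 1,2 2,3 1,2

Derivation:
Collision at t=1: particles 1 and 2 swap velocities; positions: p0=-1 p1=7 p2=7 p3=9; velocities now: v0=-2 v1=-1 v2=0 v3=-2
Collision at t=2: particles 2 and 3 swap velocities; positions: p0=-3 p1=6 p2=7 p3=7; velocities now: v0=-2 v1=-1 v2=-2 v3=0
Collision at t=3: particles 1 and 2 swap velocities; positions: p0=-5 p1=5 p2=5 p3=7; velocities now: v0=-2 v1=-2 v2=-1 v3=0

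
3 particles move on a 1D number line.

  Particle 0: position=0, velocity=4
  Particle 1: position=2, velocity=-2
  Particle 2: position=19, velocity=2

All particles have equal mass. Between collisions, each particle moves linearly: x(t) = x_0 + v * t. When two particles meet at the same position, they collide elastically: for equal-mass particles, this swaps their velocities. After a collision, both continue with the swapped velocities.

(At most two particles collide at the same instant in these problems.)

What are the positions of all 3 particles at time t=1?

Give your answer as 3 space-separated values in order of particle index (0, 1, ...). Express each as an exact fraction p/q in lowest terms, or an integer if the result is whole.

Collision at t=1/3: particles 0 and 1 swap velocities; positions: p0=4/3 p1=4/3 p2=59/3; velocities now: v0=-2 v1=4 v2=2
Advance to t=1 (no further collisions before then); velocities: v0=-2 v1=4 v2=2; positions = 0 4 21

Answer: 0 4 21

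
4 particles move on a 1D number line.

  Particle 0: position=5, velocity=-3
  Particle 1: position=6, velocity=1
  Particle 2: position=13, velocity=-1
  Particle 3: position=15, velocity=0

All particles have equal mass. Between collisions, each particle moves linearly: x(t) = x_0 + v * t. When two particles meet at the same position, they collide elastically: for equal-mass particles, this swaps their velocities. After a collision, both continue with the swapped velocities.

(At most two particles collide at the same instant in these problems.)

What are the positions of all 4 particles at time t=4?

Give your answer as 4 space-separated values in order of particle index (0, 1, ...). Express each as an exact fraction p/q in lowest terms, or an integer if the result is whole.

Collision at t=7/2: particles 1 and 2 swap velocities; positions: p0=-11/2 p1=19/2 p2=19/2 p3=15; velocities now: v0=-3 v1=-1 v2=1 v3=0
Advance to t=4 (no further collisions before then); velocities: v0=-3 v1=-1 v2=1 v3=0; positions = -7 9 10 15

Answer: -7 9 10 15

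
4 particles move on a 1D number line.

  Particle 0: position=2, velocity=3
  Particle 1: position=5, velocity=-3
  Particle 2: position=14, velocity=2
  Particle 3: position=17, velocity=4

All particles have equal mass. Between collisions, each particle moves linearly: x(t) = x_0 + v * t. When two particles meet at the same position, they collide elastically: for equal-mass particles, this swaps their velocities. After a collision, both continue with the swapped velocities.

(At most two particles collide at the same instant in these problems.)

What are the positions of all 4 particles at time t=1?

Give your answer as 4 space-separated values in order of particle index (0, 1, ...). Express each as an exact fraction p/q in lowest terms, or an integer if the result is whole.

Answer: 2 5 16 21

Derivation:
Collision at t=1/2: particles 0 and 1 swap velocities; positions: p0=7/2 p1=7/2 p2=15 p3=19; velocities now: v0=-3 v1=3 v2=2 v3=4
Advance to t=1 (no further collisions before then); velocities: v0=-3 v1=3 v2=2 v3=4; positions = 2 5 16 21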